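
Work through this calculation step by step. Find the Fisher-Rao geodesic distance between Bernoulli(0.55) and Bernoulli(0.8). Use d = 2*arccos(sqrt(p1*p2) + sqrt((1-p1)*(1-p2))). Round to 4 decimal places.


Geodesic distance on Bernoulli manifold:
d(p1,p2) = 2*arccos(sqrt(p1*p2) + sqrt((1-p1)*(1-p2))).
sqrt(p1*p2) = sqrt(0.55*0.8) = 0.663325.
sqrt((1-p1)*(1-p2)) = sqrt(0.45*0.2) = 0.3.
arg = 0.663325 + 0.3 = 0.963325.
d = 2*arccos(0.963325) = 0.5433

0.5433


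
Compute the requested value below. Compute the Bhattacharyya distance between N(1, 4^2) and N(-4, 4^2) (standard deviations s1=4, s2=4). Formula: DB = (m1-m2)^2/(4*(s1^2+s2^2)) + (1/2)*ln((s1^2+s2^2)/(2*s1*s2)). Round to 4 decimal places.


Bhattacharyya distance between two Gaussians:
DB = (m1-m2)^2/(4*(s1^2+s2^2)) + (1/2)*ln((s1^2+s2^2)/(2*s1*s2)).
(m1-m2)^2 = (5)^2 = 25.
s1^2+s2^2 = 16 + 16 = 32.
term1 = 25/128 = 0.195312.
term2 = 0.5*ln(32/32.0) = 0.0.
DB = 0.195312 + 0.0 = 0.1953

0.1953


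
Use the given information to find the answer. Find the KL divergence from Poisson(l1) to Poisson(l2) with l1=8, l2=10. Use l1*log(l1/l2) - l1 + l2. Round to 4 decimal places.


KL divergence for Poisson:
KL = l1*log(l1/l2) - l1 + l2.
l1 = 8, l2 = 10.
log(8/10) = -0.223144.
l1*log(l1/l2) = 8 * -0.223144 = -1.785148.
KL = -1.785148 - 8 + 10 = 0.2149

0.2149


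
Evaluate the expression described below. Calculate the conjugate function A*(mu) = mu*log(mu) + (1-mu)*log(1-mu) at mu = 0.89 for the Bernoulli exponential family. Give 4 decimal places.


Legendre transform for Bernoulli:
A*(mu) = mu*log(mu) + (1-mu)*log(1-mu).
mu = 0.89, 1-mu = 0.11.
mu*log(mu) = 0.89*log(0.89) = -0.103715.
(1-mu)*log(1-mu) = 0.11*log(0.11) = -0.2428.
A* = -0.103715 + -0.2428 = -0.3465

-0.3465


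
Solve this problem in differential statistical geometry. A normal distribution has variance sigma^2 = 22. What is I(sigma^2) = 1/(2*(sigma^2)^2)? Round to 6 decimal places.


Fisher information for variance: I(sigma^2) = 1/(2*sigma^4).
sigma^2 = 22, so sigma^4 = 484.
I = 1/(2*484) = 1/968 = 0.001033

0.001033


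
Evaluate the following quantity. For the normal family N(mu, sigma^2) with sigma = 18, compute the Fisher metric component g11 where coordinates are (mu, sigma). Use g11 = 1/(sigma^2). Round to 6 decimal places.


For the 2-parameter normal family, the Fisher metric has:
  g11 = 1/sigma^2, g22 = 2/sigma^2.
sigma = 18, sigma^2 = 324.
g11 = 0.003086

0.003086


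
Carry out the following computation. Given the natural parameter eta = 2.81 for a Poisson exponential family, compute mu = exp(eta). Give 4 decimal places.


Expectation parameter for Poisson exponential family:
mu = exp(eta).
eta = 2.81.
mu = exp(2.81) = 16.6099

16.6099


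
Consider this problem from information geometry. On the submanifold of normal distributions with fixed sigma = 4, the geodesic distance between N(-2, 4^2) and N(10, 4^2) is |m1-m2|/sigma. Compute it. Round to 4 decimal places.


On the fixed-variance normal subfamily, geodesic distance = |m1-m2|/sigma.
|-2 - 10| = 12.
sigma = 4.
d = 12/4 = 3.0000

3.0000


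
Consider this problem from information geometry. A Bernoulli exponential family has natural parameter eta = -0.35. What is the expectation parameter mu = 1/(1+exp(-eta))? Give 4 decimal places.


Dual coordinate (expectation parameter) for Bernoulli:
mu = 1/(1+exp(-eta)).
eta = -0.35.
exp(-eta) = exp(0.35) = 1.419068.
mu = 1/(1+1.419068) = 0.4134

0.4134


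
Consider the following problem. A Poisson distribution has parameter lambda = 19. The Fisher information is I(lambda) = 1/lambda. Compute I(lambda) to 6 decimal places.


Fisher information for Poisson: I(lambda) = 1/lambda.
lambda = 19.
I(lambda) = 1/19 = 0.052632

0.052632


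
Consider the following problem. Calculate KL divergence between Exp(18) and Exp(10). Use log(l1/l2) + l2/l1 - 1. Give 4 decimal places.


KL divergence for exponential family:
KL = log(l1/l2) + l2/l1 - 1.
log(18/10) = 0.587787.
10/18 = 0.555556.
KL = 0.587787 + 0.555556 - 1 = 0.1433

0.1433


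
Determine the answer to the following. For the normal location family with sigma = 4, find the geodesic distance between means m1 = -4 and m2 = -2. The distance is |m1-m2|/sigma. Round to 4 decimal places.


On the fixed-variance normal subfamily, geodesic distance = |m1-m2|/sigma.
|-4 - -2| = 2.
sigma = 4.
d = 2/4 = 0.5000

0.5000


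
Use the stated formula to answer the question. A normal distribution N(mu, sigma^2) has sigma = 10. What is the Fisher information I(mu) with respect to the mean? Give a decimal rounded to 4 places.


The Fisher information for the mean of a normal distribution is I(mu) = 1/sigma^2.
sigma = 10, so sigma^2 = 100.
I(mu) = 1/100 = 0.0100

0.0100


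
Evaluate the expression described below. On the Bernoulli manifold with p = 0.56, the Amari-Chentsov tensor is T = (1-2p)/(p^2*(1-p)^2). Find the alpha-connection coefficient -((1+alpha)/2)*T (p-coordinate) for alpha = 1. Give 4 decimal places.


Skewness (Amari-Chentsov) tensor: T = (1-2p)/(p^2*(1-p)^2).
p = 0.56, 1-2p = -0.12, p^2 = 0.3136, (1-p)^2 = 0.1936.
T = -0.12/(0.3136 * 0.1936) = -1.976514.
In the p-coordinate, Gamma^(alpha) = Gamma^(0) - (alpha/2)*T with Gamma^(0) = (1/2)*g'(p) = -T/2,
so Gamma^(alpha) = -((1+alpha)/2)*T.
alpha = 1, -(1+alpha)/2 = -1.0.
Gamma = -1.0 * -1.976514 = 1.9765

1.9765


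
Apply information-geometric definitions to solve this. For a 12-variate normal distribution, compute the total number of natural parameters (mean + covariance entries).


Exponential family dimension calculation:
For 12-dim MVN: mean has 12 params, covariance has 12*13/2 = 78 unique entries.
Total dim = 12 + 78 = 90.

90


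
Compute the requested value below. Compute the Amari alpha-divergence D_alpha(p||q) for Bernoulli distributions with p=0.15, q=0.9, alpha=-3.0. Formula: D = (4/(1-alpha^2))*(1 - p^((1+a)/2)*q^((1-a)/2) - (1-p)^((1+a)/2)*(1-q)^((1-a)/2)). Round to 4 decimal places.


Amari alpha-divergence:
D = (4/(1-alpha^2))*(1 - p^((1+a)/2)*q^((1-a)/2) - (1-p)^((1+a)/2)*(1-q)^((1-a)/2)).
alpha = -3.0, p = 0.15, q = 0.9.
e1 = (1+alpha)/2 = -1.0, e2 = (1-alpha)/2 = 2.0.
t1 = p^e1 * q^e2 = 0.15^-1.0 * 0.9^2.0 = 5.4.
t2 = (1-p)^e1 * (1-q)^e2 = 0.85^-1.0 * 0.1^2.0 = 0.011765.
4/(1-alpha^2) = -0.5.
D = -0.5*(1 - 5.4 - 0.011765) = 2.2059

2.2059


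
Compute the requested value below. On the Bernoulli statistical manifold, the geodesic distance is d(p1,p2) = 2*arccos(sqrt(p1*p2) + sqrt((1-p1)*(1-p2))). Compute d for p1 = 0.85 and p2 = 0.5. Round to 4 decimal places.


Geodesic distance on Bernoulli manifold:
d(p1,p2) = 2*arccos(sqrt(p1*p2) + sqrt((1-p1)*(1-p2))).
sqrt(p1*p2) = sqrt(0.85*0.5) = 0.65192.
sqrt((1-p1)*(1-p2)) = sqrt(0.15*0.5) = 0.273861.
arg = 0.65192 + 0.273861 = 0.925782.
d = 2*arccos(0.925782) = 0.7754

0.7754


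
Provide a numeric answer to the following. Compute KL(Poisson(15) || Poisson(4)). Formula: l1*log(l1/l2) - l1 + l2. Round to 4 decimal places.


KL divergence for Poisson:
KL = l1*log(l1/l2) - l1 + l2.
l1 = 15, l2 = 4.
log(15/4) = 1.321756.
l1*log(l1/l2) = 15 * 1.321756 = 19.826338.
KL = 19.826338 - 15 + 4 = 8.8263

8.8263


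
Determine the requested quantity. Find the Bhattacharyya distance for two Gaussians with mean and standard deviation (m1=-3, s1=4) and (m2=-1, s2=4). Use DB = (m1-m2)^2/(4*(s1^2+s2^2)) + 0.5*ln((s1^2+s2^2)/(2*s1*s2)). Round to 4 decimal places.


Bhattacharyya distance between two Gaussians:
DB = (m1-m2)^2/(4*(s1^2+s2^2)) + (1/2)*ln((s1^2+s2^2)/(2*s1*s2)).
(m1-m2)^2 = (-2)^2 = 4.
s1^2+s2^2 = 16 + 16 = 32.
term1 = 4/128 = 0.03125.
term2 = 0.5*ln(32/32.0) = 0.0.
DB = 0.03125 + 0.0 = 0.0313

0.0313


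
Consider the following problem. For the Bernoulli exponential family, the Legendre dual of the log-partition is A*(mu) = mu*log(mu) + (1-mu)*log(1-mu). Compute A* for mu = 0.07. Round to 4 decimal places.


Legendre transform for Bernoulli:
A*(mu) = mu*log(mu) + (1-mu)*log(1-mu).
mu = 0.07, 1-mu = 0.93.
mu*log(mu) = 0.07*log(0.07) = -0.186148.
(1-mu)*log(1-mu) = 0.93*log(0.93) = -0.067491.
A* = -0.186148 + -0.067491 = -0.2536

-0.2536


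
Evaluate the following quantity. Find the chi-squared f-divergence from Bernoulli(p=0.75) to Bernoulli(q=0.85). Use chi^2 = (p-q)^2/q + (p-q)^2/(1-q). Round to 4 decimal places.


Chi-squared divergence between Bernoulli distributions:
chi^2 = (p-q)^2/q + (p-q)^2/(1-q).
p = 0.75, q = 0.85, p-q = -0.1.
(p-q)^2 = 0.01.
term1 = 0.01/0.85 = 0.011765.
term2 = 0.01/0.15 = 0.066667.
chi^2 = 0.011765 + 0.066667 = 0.0784

0.0784


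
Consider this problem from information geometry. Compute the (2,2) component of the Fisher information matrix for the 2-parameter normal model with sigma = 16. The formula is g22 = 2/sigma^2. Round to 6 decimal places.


For the 2-parameter normal family, the Fisher metric has:
  g11 = 1/sigma^2, g22 = 2/sigma^2.
sigma = 16, sigma^2 = 256.
g22 = 0.007813

0.007813


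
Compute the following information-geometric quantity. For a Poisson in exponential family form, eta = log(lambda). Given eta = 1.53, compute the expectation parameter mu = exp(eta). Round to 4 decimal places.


Expectation parameter for Poisson exponential family:
mu = exp(eta).
eta = 1.53.
mu = exp(1.53) = 4.6182

4.6182


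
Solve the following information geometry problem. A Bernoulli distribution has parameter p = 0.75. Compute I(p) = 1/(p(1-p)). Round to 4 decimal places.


For Bernoulli(p), Fisher information is I(p) = 1/(p*(1-p)).
p = 0.75, 1-p = 0.25.
p*(1-p) = 0.1875.
I(p) = 1/0.1875 = 5.3333

5.3333


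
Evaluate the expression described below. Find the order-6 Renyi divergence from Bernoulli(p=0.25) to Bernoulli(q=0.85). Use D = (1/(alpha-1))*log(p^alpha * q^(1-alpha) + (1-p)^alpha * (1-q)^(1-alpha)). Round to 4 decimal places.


Renyi divergence of order alpha between Bernoulli distributions:
D = (1/(alpha-1))*log(p^alpha * q^(1-alpha) + (1-p)^alpha * (1-q)^(1-alpha)).
alpha = 6, p = 0.25, q = 0.85.
p^alpha * q^(1-alpha) = 0.25^6 * 0.85^-5 = 0.00055.
(1-p)^alpha * (1-q)^(1-alpha) = 0.75^6 * 0.15^-5 = 2343.75.
sum = 0.00055 + 2343.75 = 2343.75055.
D = (1/5)*log(2343.75055) = 1.5519

1.5519


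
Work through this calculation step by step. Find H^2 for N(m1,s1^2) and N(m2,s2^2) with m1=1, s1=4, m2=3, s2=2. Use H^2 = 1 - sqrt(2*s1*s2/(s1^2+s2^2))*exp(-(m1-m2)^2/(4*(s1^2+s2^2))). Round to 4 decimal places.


Squared Hellinger distance for Gaussians:
H^2 = 1 - sqrt(2*s1*s2/(s1^2+s2^2)) * exp(-(m1-m2)^2/(4*(s1^2+s2^2))).
s1^2 = 16, s2^2 = 4, s1^2+s2^2 = 20.
sqrt(2*4*2/(20)) = 0.894427.
(m1-m2)^2 = (-2)^2 = 4.
exp(-4/(4*20)) = exp(-0.05) = 0.951229.
H^2 = 1 - 0.894427*0.951229 = 0.1492

0.1492


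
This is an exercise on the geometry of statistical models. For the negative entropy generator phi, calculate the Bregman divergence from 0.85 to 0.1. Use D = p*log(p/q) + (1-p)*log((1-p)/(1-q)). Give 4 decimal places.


Bregman divergence with negative entropy generator:
D = p*log(p/q) + (1-p)*log((1-p)/(1-q)).
p = 0.85, q = 0.1.
p*log(p/q) = 0.85*log(0.85/0.1) = 1.819056.
(1-p)*log((1-p)/(1-q)) = 0.15*log(0.15/0.9) = -0.268764.
D = 1.819056 + -0.268764 = 1.5503

1.5503


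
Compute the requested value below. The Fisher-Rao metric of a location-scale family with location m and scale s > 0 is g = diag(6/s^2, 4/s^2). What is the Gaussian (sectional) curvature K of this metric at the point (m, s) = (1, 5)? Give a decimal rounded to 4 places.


The metric has the form g = (A dm^2 + B ds^2)/s^2 with A = 6, B = 4.
Substitute u = sqrt(A/B)*m: g = B*(du^2 + ds^2)/s^2, i.e. B times the
Poincare upper half-plane metric, which has constant Gaussian curvature -1.
Scaling a 2D metric by a constant c divides the Gaussian curvature by c,
so K = -1/B = -1/(4) = -0.2500 everywhere (the point (m, s) = (1, 5) is irrelevant:
the curvature is constant).
The requested Gaussian curvature is K = -0.2500.

-0.2500


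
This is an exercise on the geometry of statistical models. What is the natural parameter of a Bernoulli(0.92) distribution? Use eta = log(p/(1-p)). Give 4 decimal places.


Natural parameter for Bernoulli: eta = log(p/(1-p)).
p = 0.92, 1-p = 0.08.
p/(1-p) = 11.5.
eta = log(11.5) = 2.4423

2.4423


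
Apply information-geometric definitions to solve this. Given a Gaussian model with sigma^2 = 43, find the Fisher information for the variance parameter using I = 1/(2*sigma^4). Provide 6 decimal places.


Fisher information for variance: I(sigma^2) = 1/(2*sigma^4).
sigma^2 = 43, so sigma^4 = 1849.
I = 1/(2*1849) = 1/3698 = 0.000270

0.000270


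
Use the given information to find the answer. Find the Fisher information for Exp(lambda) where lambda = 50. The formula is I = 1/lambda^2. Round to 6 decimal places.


Fisher information for exponential: I(lambda) = 1/lambda^2.
lambda = 50, lambda^2 = 2500.
I = 1/2500 = 0.000400

0.000400


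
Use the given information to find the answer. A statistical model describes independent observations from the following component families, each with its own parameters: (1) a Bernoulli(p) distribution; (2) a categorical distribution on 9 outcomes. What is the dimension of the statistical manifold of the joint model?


The dimension of a statistical manifold equals the number of free
(independent) real parameters of the model. For a product of independent
blocks the parameter counts add.
- Bernoulli (p): 1.
- categorical on 9 outcomes (probabilities sum to 1): 9-1 = 8.
Total = 1 + 8 = 9.
Dimension = 9

9


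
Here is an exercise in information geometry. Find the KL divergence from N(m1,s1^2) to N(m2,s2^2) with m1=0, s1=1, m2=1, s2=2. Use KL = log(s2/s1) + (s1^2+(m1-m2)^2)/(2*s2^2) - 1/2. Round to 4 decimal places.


KL divergence between normal distributions:
KL = log(s2/s1) + (s1^2 + (m1-m2)^2)/(2*s2^2) - 1/2.
log(2/1) = 0.693147.
(1^2 + (0-1)^2)/(2*2^2) = (1 + 1)/8 = 0.25.
KL = 0.693147 + 0.25 - 0.5 = 0.4431

0.4431


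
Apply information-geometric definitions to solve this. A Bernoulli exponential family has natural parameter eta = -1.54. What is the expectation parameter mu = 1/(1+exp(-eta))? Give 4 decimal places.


Dual coordinate (expectation parameter) for Bernoulli:
mu = 1/(1+exp(-eta)).
eta = -1.54.
exp(-eta) = exp(1.54) = 4.66459.
mu = 1/(1+4.66459) = 0.1765

0.1765


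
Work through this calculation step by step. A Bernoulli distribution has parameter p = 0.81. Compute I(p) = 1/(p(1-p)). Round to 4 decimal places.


For Bernoulli(p), Fisher information is I(p) = 1/(p*(1-p)).
p = 0.81, 1-p = 0.19.
p*(1-p) = 0.1539.
I(p) = 1/0.1539 = 6.4977

6.4977


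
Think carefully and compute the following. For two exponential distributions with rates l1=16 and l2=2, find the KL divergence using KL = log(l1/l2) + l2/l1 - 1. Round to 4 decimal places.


KL divergence for exponential family:
KL = log(l1/l2) + l2/l1 - 1.
log(16/2) = 2.079442.
2/16 = 0.125.
KL = 2.079442 + 0.125 - 1 = 1.2044

1.2044


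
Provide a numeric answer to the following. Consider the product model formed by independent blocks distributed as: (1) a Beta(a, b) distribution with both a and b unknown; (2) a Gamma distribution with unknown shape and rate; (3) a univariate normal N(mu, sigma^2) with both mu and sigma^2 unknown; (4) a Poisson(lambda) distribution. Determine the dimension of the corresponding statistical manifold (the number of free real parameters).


The dimension of a statistical manifold equals the number of free
(independent) real parameters of the model. For a product of independent
blocks the parameter counts add.
- Beta (a, b): 2.
- Gamma (shape, rate): 2.
- normal (mu, sigma^2): 2.
- Poisson (lambda): 1.
Total = 2 + 2 + 2 + 1 = 7.
Dimension = 7

7


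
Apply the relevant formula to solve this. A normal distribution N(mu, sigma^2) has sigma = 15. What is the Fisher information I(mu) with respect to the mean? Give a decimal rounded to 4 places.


The Fisher information for the mean of a normal distribution is I(mu) = 1/sigma^2.
sigma = 15, so sigma^2 = 225.
I(mu) = 1/225 = 0.0044

0.0044


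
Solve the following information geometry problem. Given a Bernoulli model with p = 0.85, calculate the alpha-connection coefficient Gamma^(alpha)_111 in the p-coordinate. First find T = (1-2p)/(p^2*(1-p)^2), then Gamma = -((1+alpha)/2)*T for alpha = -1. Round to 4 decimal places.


Skewness (Amari-Chentsov) tensor: T = (1-2p)/(p^2*(1-p)^2).
p = 0.85, 1-2p = -0.7, p^2 = 0.7225, (1-p)^2 = 0.0225.
T = -0.7/(0.7225 * 0.0225) = -43.060361.
In the p-coordinate, Gamma^(alpha) = Gamma^(0) - (alpha/2)*T with Gamma^(0) = (1/2)*g'(p) = -T/2,
so Gamma^(alpha) = -((1+alpha)/2)*T.
alpha = -1, -(1+alpha)/2 = 0.0.
Gamma = 0.0 * -43.060361 = 0.0000

0.0000


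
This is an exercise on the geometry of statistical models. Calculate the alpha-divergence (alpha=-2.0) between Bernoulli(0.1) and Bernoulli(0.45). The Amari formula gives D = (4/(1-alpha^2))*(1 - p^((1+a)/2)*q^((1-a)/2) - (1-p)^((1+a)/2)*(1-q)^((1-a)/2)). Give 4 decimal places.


Amari alpha-divergence:
D = (4/(1-alpha^2))*(1 - p^((1+a)/2)*q^((1-a)/2) - (1-p)^((1+a)/2)*(1-q)^((1-a)/2)).
alpha = -2.0, p = 0.1, q = 0.45.
e1 = (1+alpha)/2 = -0.5, e2 = (1-alpha)/2 = 1.5.
t1 = p^e1 * q^e2 = 0.1^-0.5 * 0.45^1.5 = 0.954594.
t2 = (1-p)^e1 * (1-q)^e2 = 0.9^-0.5 * 0.55^1.5 = 0.429955.
4/(1-alpha^2) = -1.333333.
D = -1.333333*(1 - 0.954594 - 0.429955) = 0.5127

0.5127


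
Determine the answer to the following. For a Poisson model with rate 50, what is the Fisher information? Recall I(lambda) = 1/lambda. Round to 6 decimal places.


Fisher information for Poisson: I(lambda) = 1/lambda.
lambda = 50.
I(lambda) = 1/50 = 0.020000

0.020000


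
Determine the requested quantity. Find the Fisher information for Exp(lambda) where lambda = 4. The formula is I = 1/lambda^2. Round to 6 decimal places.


Fisher information for exponential: I(lambda) = 1/lambda^2.
lambda = 4, lambda^2 = 16.
I = 1/16 = 0.062500

0.062500


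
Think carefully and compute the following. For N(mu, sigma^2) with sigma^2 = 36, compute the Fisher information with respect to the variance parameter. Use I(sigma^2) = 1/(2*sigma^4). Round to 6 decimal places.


Fisher information for variance: I(sigma^2) = 1/(2*sigma^4).
sigma^2 = 36, so sigma^4 = 1296.
I = 1/(2*1296) = 1/2592 = 0.000386

0.000386


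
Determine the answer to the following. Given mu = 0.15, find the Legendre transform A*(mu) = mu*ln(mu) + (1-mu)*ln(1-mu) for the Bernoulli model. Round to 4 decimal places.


Legendre transform for Bernoulli:
A*(mu) = mu*log(mu) + (1-mu)*log(1-mu).
mu = 0.15, 1-mu = 0.85.
mu*log(mu) = 0.15*log(0.15) = -0.284568.
(1-mu)*log(1-mu) = 0.85*log(0.85) = -0.138141.
A* = -0.284568 + -0.138141 = -0.4227

-0.4227


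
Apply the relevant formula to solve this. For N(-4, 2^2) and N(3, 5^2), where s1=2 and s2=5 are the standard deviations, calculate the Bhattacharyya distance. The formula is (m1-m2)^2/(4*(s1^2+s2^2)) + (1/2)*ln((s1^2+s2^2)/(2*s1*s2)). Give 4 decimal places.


Bhattacharyya distance between two Gaussians:
DB = (m1-m2)^2/(4*(s1^2+s2^2)) + (1/2)*ln((s1^2+s2^2)/(2*s1*s2)).
(m1-m2)^2 = (-7)^2 = 49.
s1^2+s2^2 = 4 + 25 = 29.
term1 = 49/116 = 0.422414.
term2 = 0.5*ln(29/20.0) = 0.185782.
DB = 0.422414 + 0.185782 = 0.6082

0.6082


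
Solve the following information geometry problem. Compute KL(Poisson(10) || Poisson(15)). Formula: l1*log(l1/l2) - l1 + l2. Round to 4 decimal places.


KL divergence for Poisson:
KL = l1*log(l1/l2) - l1 + l2.
l1 = 10, l2 = 15.
log(10/15) = -0.405465.
l1*log(l1/l2) = 10 * -0.405465 = -4.054651.
KL = -4.054651 - 10 + 15 = 0.9453

0.9453


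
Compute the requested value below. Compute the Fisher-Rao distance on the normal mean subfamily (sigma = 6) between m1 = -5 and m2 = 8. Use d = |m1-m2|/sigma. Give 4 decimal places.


On the fixed-variance normal subfamily, geodesic distance = |m1-m2|/sigma.
|-5 - 8| = 13.
sigma = 6.
d = 13/6 = 2.1667

2.1667


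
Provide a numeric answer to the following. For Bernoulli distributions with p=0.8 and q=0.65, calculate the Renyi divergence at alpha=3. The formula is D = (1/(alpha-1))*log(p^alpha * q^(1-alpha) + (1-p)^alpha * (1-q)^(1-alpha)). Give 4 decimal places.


Renyi divergence of order alpha between Bernoulli distributions:
D = (1/(alpha-1))*log(p^alpha * q^(1-alpha) + (1-p)^alpha * (1-q)^(1-alpha)).
alpha = 3, p = 0.8, q = 0.65.
p^alpha * q^(1-alpha) = 0.8^3 * 0.65^-2 = 1.211834.
(1-p)^alpha * (1-q)^(1-alpha) = 0.2^3 * 0.35^-2 = 0.065306.
sum = 1.211834 + 0.065306 = 1.27714.
D = (1/2)*log(1.27714) = 0.1223

0.1223


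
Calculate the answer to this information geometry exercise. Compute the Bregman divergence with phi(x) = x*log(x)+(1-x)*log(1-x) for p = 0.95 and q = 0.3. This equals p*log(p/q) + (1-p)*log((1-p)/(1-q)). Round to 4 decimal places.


Bregman divergence with negative entropy generator:
D = p*log(p/q) + (1-p)*log((1-p)/(1-q)).
p = 0.95, q = 0.3.
p*log(p/q) = 0.95*log(0.95/0.3) = 1.095046.
(1-p)*log((1-p)/(1-q)) = 0.05*log(0.05/0.7) = -0.131953.
D = 1.095046 + -0.131953 = 0.9631

0.9631


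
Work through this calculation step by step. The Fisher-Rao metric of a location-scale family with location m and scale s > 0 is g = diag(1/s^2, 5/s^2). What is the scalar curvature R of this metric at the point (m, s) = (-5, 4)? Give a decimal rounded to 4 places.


The metric has the form g = (A dm^2 + B ds^2)/s^2 with A = 1, B = 5.
Substitute u = sqrt(A/B)*m: g = B*(du^2 + ds^2)/s^2, i.e. B times the
Poincare upper half-plane metric, which has constant Gaussian curvature -1.
Scaling a 2D metric by a constant c divides the Gaussian curvature by c,
so K = -1/B = -1/(5) = -0.2000 everywhere (the point (m, s) = (-5, 4) is irrelevant:
the curvature is constant).
Scalar curvature in dimension 2: R = 2K = -2/(5) = -0.4000.

-0.4000


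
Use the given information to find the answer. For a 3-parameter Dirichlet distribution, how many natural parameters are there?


Exponential family dimension calculation:
Dirichlet with 3 components has 3 natural parameters.

3


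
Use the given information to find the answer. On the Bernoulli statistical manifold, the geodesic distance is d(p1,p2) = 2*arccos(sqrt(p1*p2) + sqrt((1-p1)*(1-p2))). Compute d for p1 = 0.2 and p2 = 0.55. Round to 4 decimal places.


Geodesic distance on Bernoulli manifold:
d(p1,p2) = 2*arccos(sqrt(p1*p2) + sqrt((1-p1)*(1-p2))).
sqrt(p1*p2) = sqrt(0.2*0.55) = 0.331662.
sqrt((1-p1)*(1-p2)) = sqrt(0.8*0.45) = 0.6.
arg = 0.331662 + 0.6 = 0.931662.
d = 2*arccos(0.931662) = 0.7437

0.7437


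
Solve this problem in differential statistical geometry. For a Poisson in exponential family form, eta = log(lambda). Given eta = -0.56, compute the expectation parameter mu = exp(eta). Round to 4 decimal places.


Expectation parameter for Poisson exponential family:
mu = exp(eta).
eta = -0.56.
mu = exp(-0.56) = 0.5712

0.5712


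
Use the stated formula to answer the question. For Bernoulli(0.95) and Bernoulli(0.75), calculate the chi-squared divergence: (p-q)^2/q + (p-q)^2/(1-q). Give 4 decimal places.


Chi-squared divergence between Bernoulli distributions:
chi^2 = (p-q)^2/q + (p-q)^2/(1-q).
p = 0.95, q = 0.75, p-q = 0.2.
(p-q)^2 = 0.04.
term1 = 0.04/0.75 = 0.053333.
term2 = 0.04/0.25 = 0.16.
chi^2 = 0.053333 + 0.16 = 0.2133

0.2133


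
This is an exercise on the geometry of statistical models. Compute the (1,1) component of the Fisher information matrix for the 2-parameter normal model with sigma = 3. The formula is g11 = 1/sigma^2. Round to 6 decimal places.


For the 2-parameter normal family, the Fisher metric has:
  g11 = 1/sigma^2, g22 = 2/sigma^2.
sigma = 3, sigma^2 = 9.
g11 = 0.111111

0.111111


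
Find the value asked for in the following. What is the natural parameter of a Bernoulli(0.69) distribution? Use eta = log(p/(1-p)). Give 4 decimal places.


Natural parameter for Bernoulli: eta = log(p/(1-p)).
p = 0.69, 1-p = 0.31.
p/(1-p) = 2.225806.
eta = log(2.225806) = 0.8001

0.8001


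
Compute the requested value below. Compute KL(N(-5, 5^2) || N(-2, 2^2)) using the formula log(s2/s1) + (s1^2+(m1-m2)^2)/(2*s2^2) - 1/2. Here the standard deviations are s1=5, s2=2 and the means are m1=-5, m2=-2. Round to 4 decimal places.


KL divergence between normal distributions:
KL = log(s2/s1) + (s1^2 + (m1-m2)^2)/(2*s2^2) - 1/2.
log(2/5) = -0.916291.
(5^2 + (-5--2)^2)/(2*2^2) = (25 + 9)/8 = 4.25.
KL = -0.916291 + 4.25 - 0.5 = 2.8337

2.8337


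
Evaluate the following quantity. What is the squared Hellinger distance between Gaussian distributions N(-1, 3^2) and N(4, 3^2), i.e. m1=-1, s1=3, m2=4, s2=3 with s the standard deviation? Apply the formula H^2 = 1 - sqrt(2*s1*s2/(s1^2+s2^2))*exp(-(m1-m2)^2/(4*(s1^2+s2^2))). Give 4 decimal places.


Squared Hellinger distance for Gaussians:
H^2 = 1 - sqrt(2*s1*s2/(s1^2+s2^2)) * exp(-(m1-m2)^2/(4*(s1^2+s2^2))).
s1^2 = 9, s2^2 = 9, s1^2+s2^2 = 18.
sqrt(2*3*3/(18)) = 1.0.
(m1-m2)^2 = (-5)^2 = 25.
exp(-25/(4*18)) = exp(-0.347222) = 0.706648.
H^2 = 1 - 1.0*0.706648 = 0.2934

0.2934


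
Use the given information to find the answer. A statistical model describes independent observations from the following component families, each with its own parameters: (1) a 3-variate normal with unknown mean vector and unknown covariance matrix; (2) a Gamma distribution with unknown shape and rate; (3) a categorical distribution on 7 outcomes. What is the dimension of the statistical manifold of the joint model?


The dimension of a statistical manifold equals the number of free
(independent) real parameters of the model. For a product of independent
blocks the parameter counts add.
- 3-variate normal: 3 (mean) + 3*4/2 = 6 (symmetric covariance) = 9.
- Gamma (shape, rate): 2.
- categorical on 7 outcomes (probabilities sum to 1): 7-1 = 6.
Total = 9 + 2 + 6 = 17.
Dimension = 17

17


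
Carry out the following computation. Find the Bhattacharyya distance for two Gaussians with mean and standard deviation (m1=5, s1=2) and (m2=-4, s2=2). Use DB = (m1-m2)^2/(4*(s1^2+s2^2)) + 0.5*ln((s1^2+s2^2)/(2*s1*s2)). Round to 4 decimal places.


Bhattacharyya distance between two Gaussians:
DB = (m1-m2)^2/(4*(s1^2+s2^2)) + (1/2)*ln((s1^2+s2^2)/(2*s1*s2)).
(m1-m2)^2 = (9)^2 = 81.
s1^2+s2^2 = 4 + 4 = 8.
term1 = 81/32 = 2.53125.
term2 = 0.5*ln(8/8.0) = 0.0.
DB = 2.53125 + 0.0 = 2.5313

2.5313


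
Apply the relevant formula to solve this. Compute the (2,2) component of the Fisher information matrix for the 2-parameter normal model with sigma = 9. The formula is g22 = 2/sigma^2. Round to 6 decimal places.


For the 2-parameter normal family, the Fisher metric has:
  g11 = 1/sigma^2, g22 = 2/sigma^2.
sigma = 9, sigma^2 = 81.
g22 = 0.024691

0.024691


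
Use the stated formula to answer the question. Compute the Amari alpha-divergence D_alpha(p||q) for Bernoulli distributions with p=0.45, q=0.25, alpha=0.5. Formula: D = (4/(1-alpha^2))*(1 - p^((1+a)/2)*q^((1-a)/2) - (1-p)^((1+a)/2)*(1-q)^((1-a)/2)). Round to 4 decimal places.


Amari alpha-divergence:
D = (4/(1-alpha^2))*(1 - p^((1+a)/2)*q^((1-a)/2) - (1-p)^((1+a)/2)*(1-q)^((1-a)/2)).
alpha = 0.5, p = 0.45, q = 0.25.
e1 = (1+alpha)/2 = 0.75, e2 = (1-alpha)/2 = 0.25.
t1 = p^e1 * q^e2 = 0.45^0.75 * 0.25^0.25 = 0.388503.
t2 = (1-p)^e1 * (1-q)^e2 = 0.55^0.75 * 0.75^0.25 = 0.594343.
4/(1-alpha^2) = 5.333333.
D = 5.333333*(1 - 0.388503 - 0.594343) = 0.0915

0.0915


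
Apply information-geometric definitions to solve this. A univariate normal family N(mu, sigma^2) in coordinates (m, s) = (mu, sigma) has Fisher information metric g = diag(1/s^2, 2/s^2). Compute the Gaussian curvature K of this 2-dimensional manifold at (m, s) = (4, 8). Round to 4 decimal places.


The metric has the form g = (A dm^2 + B ds^2)/s^2 with A = 1, B = 2.
Substitute u = sqrt(A/B)*m: g = B*(du^2 + ds^2)/s^2, i.e. B times the
Poincare upper half-plane metric, which has constant Gaussian curvature -1.
Scaling a 2D metric by a constant c divides the Gaussian curvature by c,
so K = -1/B = -1/(2) = -0.5000 everywhere (the point (m, s) = (4, 8) is irrelevant:
the curvature is constant).
The requested Gaussian curvature is K = -0.5000.

-0.5000


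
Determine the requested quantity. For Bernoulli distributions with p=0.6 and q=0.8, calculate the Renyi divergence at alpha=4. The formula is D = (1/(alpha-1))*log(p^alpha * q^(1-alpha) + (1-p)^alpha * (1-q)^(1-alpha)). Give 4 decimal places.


Renyi divergence of order alpha between Bernoulli distributions:
D = (1/(alpha-1))*log(p^alpha * q^(1-alpha) + (1-p)^alpha * (1-q)^(1-alpha)).
alpha = 4, p = 0.6, q = 0.8.
p^alpha * q^(1-alpha) = 0.6^4 * 0.8^-3 = 0.253125.
(1-p)^alpha * (1-q)^(1-alpha) = 0.4^4 * 0.2^-3 = 3.2.
sum = 0.253125 + 3.2 = 3.453125.
D = (1/3)*log(3.453125) = 0.4131

0.4131


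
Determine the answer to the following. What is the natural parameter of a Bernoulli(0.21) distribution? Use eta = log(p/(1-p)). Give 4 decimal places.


Natural parameter for Bernoulli: eta = log(p/(1-p)).
p = 0.21, 1-p = 0.79.
p/(1-p) = 0.265823.
eta = log(0.265823) = -1.3249

-1.3249


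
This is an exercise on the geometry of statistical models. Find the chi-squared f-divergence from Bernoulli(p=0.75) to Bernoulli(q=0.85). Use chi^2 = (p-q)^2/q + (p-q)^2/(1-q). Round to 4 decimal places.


Chi-squared divergence between Bernoulli distributions:
chi^2 = (p-q)^2/q + (p-q)^2/(1-q).
p = 0.75, q = 0.85, p-q = -0.1.
(p-q)^2 = 0.01.
term1 = 0.01/0.85 = 0.011765.
term2 = 0.01/0.15 = 0.066667.
chi^2 = 0.011765 + 0.066667 = 0.0784

0.0784


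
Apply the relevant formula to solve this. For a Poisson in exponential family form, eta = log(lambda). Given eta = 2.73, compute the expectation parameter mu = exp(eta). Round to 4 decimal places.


Expectation parameter for Poisson exponential family:
mu = exp(eta).
eta = 2.73.
mu = exp(2.73) = 15.3329

15.3329


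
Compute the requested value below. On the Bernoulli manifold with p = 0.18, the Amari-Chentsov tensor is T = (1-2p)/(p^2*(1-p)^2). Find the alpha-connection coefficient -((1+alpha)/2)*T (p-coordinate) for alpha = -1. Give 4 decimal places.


Skewness (Amari-Chentsov) tensor: T = (1-2p)/(p^2*(1-p)^2).
p = 0.18, 1-2p = 0.64, p^2 = 0.0324, (1-p)^2 = 0.6724.
T = 0.64/(0.0324 * 0.6724) = 29.376988.
In the p-coordinate, Gamma^(alpha) = Gamma^(0) - (alpha/2)*T with Gamma^(0) = (1/2)*g'(p) = -T/2,
so Gamma^(alpha) = -((1+alpha)/2)*T.
alpha = -1, -(1+alpha)/2 = 0.0.
Gamma = 0.0 * 29.376988 = 0.0000

0.0000


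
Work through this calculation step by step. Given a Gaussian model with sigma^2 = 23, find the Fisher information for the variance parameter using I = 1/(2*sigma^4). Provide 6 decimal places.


Fisher information for variance: I(sigma^2) = 1/(2*sigma^4).
sigma^2 = 23, so sigma^4 = 529.
I = 1/(2*529) = 1/1058 = 0.000945

0.000945


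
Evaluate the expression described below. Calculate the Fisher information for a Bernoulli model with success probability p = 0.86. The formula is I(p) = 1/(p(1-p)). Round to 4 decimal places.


For Bernoulli(p), Fisher information is I(p) = 1/(p*(1-p)).
p = 0.86, 1-p = 0.14.
p*(1-p) = 0.1204.
I(p) = 1/0.1204 = 8.3056

8.3056


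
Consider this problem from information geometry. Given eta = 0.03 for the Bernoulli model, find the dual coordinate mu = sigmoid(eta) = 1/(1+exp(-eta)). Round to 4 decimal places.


Dual coordinate (expectation parameter) for Bernoulli:
mu = 1/(1+exp(-eta)).
eta = 0.03.
exp(-eta) = exp(-0.03) = 0.970446.
mu = 1/(1+0.970446) = 0.5075

0.5075


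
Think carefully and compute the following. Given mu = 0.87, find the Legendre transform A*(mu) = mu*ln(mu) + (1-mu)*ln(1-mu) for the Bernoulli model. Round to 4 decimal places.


Legendre transform for Bernoulli:
A*(mu) = mu*log(mu) + (1-mu)*log(1-mu).
mu = 0.87, 1-mu = 0.13.
mu*log(mu) = 0.87*log(0.87) = -0.121158.
(1-mu)*log(1-mu) = 0.13*log(0.13) = -0.265229.
A* = -0.121158 + -0.265229 = -0.3864

-0.3864


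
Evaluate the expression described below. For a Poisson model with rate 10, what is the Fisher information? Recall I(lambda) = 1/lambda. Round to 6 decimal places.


Fisher information for Poisson: I(lambda) = 1/lambda.
lambda = 10.
I(lambda) = 1/10 = 0.100000

0.100000


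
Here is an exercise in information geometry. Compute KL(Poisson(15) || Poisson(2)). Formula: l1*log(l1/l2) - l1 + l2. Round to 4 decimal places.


KL divergence for Poisson:
KL = l1*log(l1/l2) - l1 + l2.
l1 = 15, l2 = 2.
log(15/2) = 2.014903.
l1*log(l1/l2) = 15 * 2.014903 = 30.223545.
KL = 30.223545 - 15 + 2 = 17.2235

17.2235


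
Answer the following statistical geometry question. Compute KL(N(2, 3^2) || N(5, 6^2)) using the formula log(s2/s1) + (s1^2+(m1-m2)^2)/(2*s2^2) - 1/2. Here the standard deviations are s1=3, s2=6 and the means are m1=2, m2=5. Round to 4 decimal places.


KL divergence between normal distributions:
KL = log(s2/s1) + (s1^2 + (m1-m2)^2)/(2*s2^2) - 1/2.
log(6/3) = 0.693147.
(3^2 + (2-5)^2)/(2*6^2) = (9 + 9)/72 = 0.25.
KL = 0.693147 + 0.25 - 0.5 = 0.4431

0.4431


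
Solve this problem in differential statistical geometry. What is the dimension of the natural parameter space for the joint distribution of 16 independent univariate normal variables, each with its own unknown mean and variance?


Exponential family dimension calculation:
Each univariate normal has two natural parameters (mu/sigma^2 and -1/(2 sigma^2)).
With 16 independent components, dim = 2 * 16 = 32.

32


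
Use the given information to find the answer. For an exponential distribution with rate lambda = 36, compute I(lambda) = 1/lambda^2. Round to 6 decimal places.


Fisher information for exponential: I(lambda) = 1/lambda^2.
lambda = 36, lambda^2 = 1296.
I = 1/1296 = 0.000772

0.000772


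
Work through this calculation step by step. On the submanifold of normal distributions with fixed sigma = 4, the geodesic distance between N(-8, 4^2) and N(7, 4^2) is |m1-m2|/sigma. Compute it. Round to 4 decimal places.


On the fixed-variance normal subfamily, geodesic distance = |m1-m2|/sigma.
|-8 - 7| = 15.
sigma = 4.
d = 15/4 = 3.7500

3.7500


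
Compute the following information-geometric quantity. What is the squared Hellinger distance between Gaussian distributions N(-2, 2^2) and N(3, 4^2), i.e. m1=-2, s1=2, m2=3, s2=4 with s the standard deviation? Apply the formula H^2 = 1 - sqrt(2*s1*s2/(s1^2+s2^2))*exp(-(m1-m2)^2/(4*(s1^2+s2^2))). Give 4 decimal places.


Squared Hellinger distance for Gaussians:
H^2 = 1 - sqrt(2*s1*s2/(s1^2+s2^2)) * exp(-(m1-m2)^2/(4*(s1^2+s2^2))).
s1^2 = 4, s2^2 = 16, s1^2+s2^2 = 20.
sqrt(2*2*4/(20)) = 0.894427.
(m1-m2)^2 = (-5)^2 = 25.
exp(-25/(4*20)) = exp(-0.3125) = 0.731616.
H^2 = 1 - 0.894427*0.731616 = 0.3456

0.3456


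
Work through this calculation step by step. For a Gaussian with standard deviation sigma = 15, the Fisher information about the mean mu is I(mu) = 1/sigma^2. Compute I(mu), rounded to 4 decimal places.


The Fisher information for the mean of a normal distribution is I(mu) = 1/sigma^2.
sigma = 15, so sigma^2 = 225.
I(mu) = 1/225 = 0.0044

0.0044


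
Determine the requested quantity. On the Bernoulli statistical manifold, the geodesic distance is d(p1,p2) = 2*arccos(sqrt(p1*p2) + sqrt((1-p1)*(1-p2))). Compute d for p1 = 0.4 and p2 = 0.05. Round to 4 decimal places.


Geodesic distance on Bernoulli manifold:
d(p1,p2) = 2*arccos(sqrt(p1*p2) + sqrt((1-p1)*(1-p2))).
sqrt(p1*p2) = sqrt(0.4*0.05) = 0.141421.
sqrt((1-p1)*(1-p2)) = sqrt(0.6*0.95) = 0.754983.
arg = 0.141421 + 0.754983 = 0.896405.
d = 2*arccos(0.896405) = 0.9184

0.9184


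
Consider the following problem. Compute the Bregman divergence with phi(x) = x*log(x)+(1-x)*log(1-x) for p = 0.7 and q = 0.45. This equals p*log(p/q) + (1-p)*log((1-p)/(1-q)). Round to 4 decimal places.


Bregman divergence with negative entropy generator:
D = p*log(p/q) + (1-p)*log((1-p)/(1-q)).
p = 0.7, q = 0.45.
p*log(p/q) = 0.7*log(0.7/0.45) = 0.309283.
(1-p)*log((1-p)/(1-q)) = 0.3*log(0.3/0.55) = -0.181841.
D = 0.309283 + -0.181841 = 0.1274

0.1274


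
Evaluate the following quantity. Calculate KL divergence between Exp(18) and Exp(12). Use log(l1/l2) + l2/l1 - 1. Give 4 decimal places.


KL divergence for exponential family:
KL = log(l1/l2) + l2/l1 - 1.
log(18/12) = 0.405465.
12/18 = 0.666667.
KL = 0.405465 + 0.666667 - 1 = 0.0721

0.0721


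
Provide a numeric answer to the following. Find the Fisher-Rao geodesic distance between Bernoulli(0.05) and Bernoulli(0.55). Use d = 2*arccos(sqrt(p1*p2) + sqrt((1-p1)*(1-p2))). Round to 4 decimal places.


Geodesic distance on Bernoulli manifold:
d(p1,p2) = 2*arccos(sqrt(p1*p2) + sqrt((1-p1)*(1-p2))).
sqrt(p1*p2) = sqrt(0.05*0.55) = 0.165831.
sqrt((1-p1)*(1-p2)) = sqrt(0.95*0.45) = 0.653835.
arg = 0.165831 + 0.653835 = 0.819666.
d = 2*arccos(0.819666) = 1.2199

1.2199


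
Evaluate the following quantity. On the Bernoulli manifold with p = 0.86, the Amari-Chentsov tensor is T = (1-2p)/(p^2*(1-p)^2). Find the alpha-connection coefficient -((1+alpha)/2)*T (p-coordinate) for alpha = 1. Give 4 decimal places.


Skewness (Amari-Chentsov) tensor: T = (1-2p)/(p^2*(1-p)^2).
p = 0.86, 1-2p = -0.72, p^2 = 0.7396, (1-p)^2 = 0.0196.
T = -0.72/(0.7396 * 0.0196) = -49.668326.
In the p-coordinate, Gamma^(alpha) = Gamma^(0) - (alpha/2)*T with Gamma^(0) = (1/2)*g'(p) = -T/2,
so Gamma^(alpha) = -((1+alpha)/2)*T.
alpha = 1, -(1+alpha)/2 = -1.0.
Gamma = -1.0 * -49.668326 = 49.6683

49.6683


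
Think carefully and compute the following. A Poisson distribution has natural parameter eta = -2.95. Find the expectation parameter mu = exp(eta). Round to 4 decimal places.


Expectation parameter for Poisson exponential family:
mu = exp(eta).
eta = -2.95.
mu = exp(-2.95) = 0.0523

0.0523


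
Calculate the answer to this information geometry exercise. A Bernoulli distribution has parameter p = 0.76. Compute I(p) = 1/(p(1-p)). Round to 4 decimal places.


For Bernoulli(p), Fisher information is I(p) = 1/(p*(1-p)).
p = 0.76, 1-p = 0.24.
p*(1-p) = 0.1824.
I(p) = 1/0.1824 = 5.4825

5.4825


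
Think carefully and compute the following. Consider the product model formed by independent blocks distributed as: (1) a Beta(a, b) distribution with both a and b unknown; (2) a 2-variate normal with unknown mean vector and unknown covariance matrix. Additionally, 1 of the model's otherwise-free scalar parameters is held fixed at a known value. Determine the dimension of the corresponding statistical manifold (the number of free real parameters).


The dimension of a statistical manifold equals the number of free
(independent) real parameters of the model. For a product of independent
blocks the parameter counts add.
- Beta (a, b): 2.
- 2-variate normal: 2 (mean) + 2*3/2 = 3 (symmetric covariance) = 5.
Total = 2 + 5 = 7.
1 parameter(s) fixed at known values: 7 - 1 = 6.
Dimension = 6

6


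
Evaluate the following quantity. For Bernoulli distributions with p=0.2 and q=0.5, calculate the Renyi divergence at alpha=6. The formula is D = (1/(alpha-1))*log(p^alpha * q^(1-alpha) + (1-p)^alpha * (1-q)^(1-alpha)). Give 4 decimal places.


Renyi divergence of order alpha between Bernoulli distributions:
D = (1/(alpha-1))*log(p^alpha * q^(1-alpha) + (1-p)^alpha * (1-q)^(1-alpha)).
alpha = 6, p = 0.2, q = 0.5.
p^alpha * q^(1-alpha) = 0.2^6 * 0.5^-5 = 0.002048.
(1-p)^alpha * (1-q)^(1-alpha) = 0.8^6 * 0.5^-5 = 8.388608.
sum = 0.002048 + 8.388608 = 8.390656.
D = (1/5)*log(8.390656) = 0.4254

0.4254


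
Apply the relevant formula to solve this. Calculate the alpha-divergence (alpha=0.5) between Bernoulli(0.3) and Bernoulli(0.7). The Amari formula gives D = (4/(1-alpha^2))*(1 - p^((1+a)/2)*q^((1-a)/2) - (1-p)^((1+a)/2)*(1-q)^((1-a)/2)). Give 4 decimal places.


Amari alpha-divergence:
D = (4/(1-alpha^2))*(1 - p^((1+a)/2)*q^((1-a)/2) - (1-p)^((1+a)/2)*(1-q)^((1-a)/2)).
alpha = 0.5, p = 0.3, q = 0.7.
e1 = (1+alpha)/2 = 0.75, e2 = (1-alpha)/2 = 0.25.
t1 = p^e1 * q^e2 = 0.3^0.75 * 0.7^0.25 = 0.370779.
t2 = (1-p)^e1 * (1-q)^e2 = 0.7^0.75 * 0.3^0.25 = 0.566375.
4/(1-alpha^2) = 5.333333.
D = 5.333333*(1 - 0.370779 - 0.566375) = 0.3352

0.3352


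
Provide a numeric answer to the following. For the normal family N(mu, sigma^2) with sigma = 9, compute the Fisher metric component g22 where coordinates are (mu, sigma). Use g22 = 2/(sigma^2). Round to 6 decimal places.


For the 2-parameter normal family, the Fisher metric has:
  g11 = 1/sigma^2, g22 = 2/sigma^2.
sigma = 9, sigma^2 = 81.
g22 = 0.024691

0.024691
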